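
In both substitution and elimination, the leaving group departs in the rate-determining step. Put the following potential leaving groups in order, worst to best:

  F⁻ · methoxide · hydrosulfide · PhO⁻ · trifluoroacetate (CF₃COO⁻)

methoxide < PhO⁻ < hydrosulfide < F⁻ < trifluoroacetate (CF₃COO⁻)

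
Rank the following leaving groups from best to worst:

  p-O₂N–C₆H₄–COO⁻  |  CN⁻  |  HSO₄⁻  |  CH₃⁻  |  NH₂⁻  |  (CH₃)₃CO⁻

HSO₄⁻ > p-O₂N–C₆H₄–COO⁻ > CN⁻ > (CH₃)₃CO⁻ > NH₂⁻ > CH₃⁻

HSO₄⁻: pKₐ(H₂SO₄) ≈ -3
p-O₂N–C₆H₄–COO⁻: pKₐ(p-nitrobenzoic acid) ≈ 3.4
CN⁻: pKₐ(HCN) ≈ 9.2
(CH₃)₃CO⁻: pKₐ(t-BuOH) ≈ 18
NH₂⁻: pKₐ(NH₃) ≈ 38
CH₃⁻: pKₐ(CH₄) ≈ 48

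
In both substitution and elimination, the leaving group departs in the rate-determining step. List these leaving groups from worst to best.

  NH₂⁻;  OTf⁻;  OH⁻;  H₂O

NH₂⁻ < OH⁻ < H₂O < OTf⁻

Rank by basicity of the departing species: weakest base leaves most easily.
OTf⁻: pKₐ(CF₃SO₃H (triflic acid)) ≈ -14
H₂O: pKₐ(H₃O⁺) ≈ -1.7
OH⁻: pKₐ(H₂O) ≈ 15.7
NH₂⁻: pKₐ(NH₃) ≈ 38
The question asks for worst first, so the sequence is read in increasing leaving-group ability.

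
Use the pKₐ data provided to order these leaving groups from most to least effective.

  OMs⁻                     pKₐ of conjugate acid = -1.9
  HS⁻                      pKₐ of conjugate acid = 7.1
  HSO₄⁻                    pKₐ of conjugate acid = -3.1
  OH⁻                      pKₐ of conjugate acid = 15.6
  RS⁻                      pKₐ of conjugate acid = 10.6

HSO₄⁻ > OMs⁻ > HS⁻ > RS⁻ > OH⁻

Lower conjugate-acid pKₐ ⇒ weaker base ⇒ better leaving group.
Sorting by the given values: HSO₄⁻ (-3.1), OMs⁻ (-1.9), HS⁻ (7.1), RS⁻ (10.6), OH⁻ (15.6).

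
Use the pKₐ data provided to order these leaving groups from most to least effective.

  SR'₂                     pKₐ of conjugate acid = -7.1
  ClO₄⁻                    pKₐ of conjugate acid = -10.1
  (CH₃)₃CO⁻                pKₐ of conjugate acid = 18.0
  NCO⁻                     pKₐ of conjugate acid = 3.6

Lower conjugate-acid pKₐ ⇒ weaker base ⇒ better leaving group.
Sorting by the given values: ClO₄⁻ (-10.1), SR'₂ (-7.1), NCO⁻ (3.6), (CH₃)₃CO⁻ (18.0).

ClO₄⁻ > SR'₂ > NCO⁻ > (CH₃)₃CO⁻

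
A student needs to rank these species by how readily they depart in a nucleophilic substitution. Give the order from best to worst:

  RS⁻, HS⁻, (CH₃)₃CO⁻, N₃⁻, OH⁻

N₃⁻ > HS⁻ > RS⁻ > OH⁻ > (CH₃)₃CO⁻

A good leaving group is a weak base: the lower the pKₐ of its conjugate acid, the more readily it departs.
N₃⁻: pKₐ(HN₃) ≈ 4.7
HS⁻: pKₐ(H₂S) ≈ 7 — larger and more polarisable than the oxygen analogue
RS⁻: pKₐ(RSH (a thiol)) ≈ 10.5 — moderately basic; rarely leaves without activation
OH⁻: pKₐ(H₂O) ≈ 15.7
(CH₃)₃CO⁻: pKₐ(t-BuOH) ≈ 18 — bulky, strongly basic alkoxide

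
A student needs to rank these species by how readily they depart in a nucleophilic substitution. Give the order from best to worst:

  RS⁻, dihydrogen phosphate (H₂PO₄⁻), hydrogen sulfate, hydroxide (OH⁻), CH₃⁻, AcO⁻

Leaving-group ability tracks the stability of the departed species; conjugate-acid pKₐ is the usual yardstick (lower pKₐ → better LG).
hydrogen sulfate: pKₐ(H₂SO₄) ≈ -3 — conjugate base of a strong mineral acid
dihydrogen phosphate (H₂PO₄⁻): pKₐ(H₃PO₄) ≈ 2.1 — moderate base; biological leaving group after further activation
AcO⁻: pKₐ(CH₃COOH) ≈ 4.8
RS⁻: pKₐ(RSH (a thiol)) ≈ 10.5 — moderately basic; rarely leaves without activation
hydroxide (OH⁻): pKₐ(H₂O) ≈ 15.7 — strong base; essentially never leaves without prior activation
CH₃⁻: pKₐ(CH₄) ≈ 48

hydrogen sulfate > dihydrogen phosphate (H₂PO₄⁻) > AcO⁻ > RS⁻ > hydroxide (OH⁻) > CH₃⁻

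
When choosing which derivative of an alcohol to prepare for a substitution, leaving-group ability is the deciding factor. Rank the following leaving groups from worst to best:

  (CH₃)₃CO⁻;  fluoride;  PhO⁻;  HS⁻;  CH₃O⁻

(CH₃)₃CO⁻ < CH₃O⁻ < PhO⁻ < HS⁻ < fluoride

Rank by basicity of the departing species: weakest base leaves most easily.
fluoride: pKₐ(HF) ≈ 3.2 — small and strongly basic; the poor halide leaving group
HS⁻: pKₐ(H₂S) ≈ 7
PhO⁻: pKₐ(C₆H₅OH (phenol)) ≈ 10
CH₃O⁻: pKₐ(CH₃OH) ≈ 15.5
(CH₃)₃CO⁻: pKₐ(t-BuOH) ≈ 18
Reversing gives the worst-to-best order requested.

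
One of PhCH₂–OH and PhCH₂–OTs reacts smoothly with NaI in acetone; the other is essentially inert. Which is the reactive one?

PhCH₂–OTs

From PhCH₂–OH the departing group would be OH⁻ (pKₐ(H₂O) ≈ 15.7). Strong base; essentially never leaves without prior activation.
From PhCH₂–OTs the leaving group is OTs⁻ (pKₐ(p-CH₃C₆H₄SO₃H (TsOH)) ≈ -2.8). Resonance-delocalised arenesulfonate.
(In practice PhCH₂–OTs is made from PhCH₂–OH by treatment with TsCl / pyridine, converting the hydroxyl into a tosylate.)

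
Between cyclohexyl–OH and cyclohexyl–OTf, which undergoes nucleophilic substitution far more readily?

cyclohexyl–OTf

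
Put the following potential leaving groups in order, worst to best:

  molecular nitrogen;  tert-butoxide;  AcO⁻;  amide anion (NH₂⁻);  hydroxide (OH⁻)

Leaving-group ability tracks the stability of the departed species; conjugate-acid pKₐ is the usual yardstick (lower pKₐ → better LG).
molecular nitrogen: no meaningful conjugate acid; N₂ departs as an exceptionally stable neutral molecule
AcO⁻: pKₐ(CH₃COOH) ≈ 4.8
hydroxide (OH⁻): pKₐ(H₂O) ≈ 15.7
tert-butoxide: pKₐ(t-BuOH) ≈ 18
amide anion (NH₂⁻): pKₐ(NH₃) ≈ 38
Reversing gives the worst-to-best order requested.

amide anion (NH₂⁻) < tert-butoxide < hydroxide (OH⁻) < AcO⁻ < molecular nitrogen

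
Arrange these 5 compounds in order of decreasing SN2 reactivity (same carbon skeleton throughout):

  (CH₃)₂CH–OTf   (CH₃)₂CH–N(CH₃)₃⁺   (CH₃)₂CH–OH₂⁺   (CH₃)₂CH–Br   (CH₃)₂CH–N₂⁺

The skeletons are identical, so relative rate is governed entirely by leaving-group ability.
Rank by basicity of the departing species: weakest base leaves most easily.
(CH₃)₂CH–N₂⁺ loses N₂: no meaningful conjugate acid; N₂ departs as an exceptionally stable neutral molecule
(CH₃)₂CH–OTf loses OTf⁻: pKₐ(CF₃SO₃H (triflic acid)) ≈ -14
(CH₃)₂CH–Br loses Br⁻: pKₐ(HBr) ≈ -9
(CH₃)₂CH–OH₂⁺ loses H₂O: pKₐ(H₃O⁺) ≈ -1.7
(CH₃)₂CH–N(CH₃)₃⁺ loses NR'₃: pKₐ(R'₃NH⁺) ≈ 10.7

(CH₃)₂CH–N₂⁺ > (CH₃)₂CH–OTf > (CH₃)₂CH–Br > (CH₃)₂CH–OH₂⁺ > (CH₃)₂CH–N(CH₃)₃⁺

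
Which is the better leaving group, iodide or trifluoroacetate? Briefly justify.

iodide

iodide is the better leaving group.
pKₐ(HI) ≈ -10 versus pKₐ(CF₃COOH) ≈ 0.2: iodide is the much weaker base.
Large, highly polarisable; very weak base.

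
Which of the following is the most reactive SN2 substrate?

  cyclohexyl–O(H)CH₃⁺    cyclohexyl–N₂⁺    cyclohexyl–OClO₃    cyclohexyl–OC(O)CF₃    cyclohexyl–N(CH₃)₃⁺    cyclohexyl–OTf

Same R in every case — rank the leaving groups.
Rank by basicity of the departing species: weakest base leaves most easily.
cyclohexyl–N₂⁺ loses N₂: no meaningful conjugate acid; N₂ departs as an exceptionally stable neutral molecule
cyclohexyl–OTf loses OTf⁻: pKₐ(CF₃SO₃H (triflic acid)) ≈ -14
cyclohexyl–OClO₃ loses ClO₄⁻: pKₐ(HClO₄) ≈ -10
cyclohexyl–O(H)CH₃⁺ loses R'OH: pKₐ(R'OH₂⁺) ≈ -2.4
cyclohexyl–OC(O)CF₃ loses CF₃COO⁻: pKₐ(CF₃COOH) ≈ 0.2
cyclohexyl–N(CH₃)₃⁺ loses NR'₃: pKₐ(R'₃NH⁺) ≈ 10.7

cyclohexyl–N₂⁺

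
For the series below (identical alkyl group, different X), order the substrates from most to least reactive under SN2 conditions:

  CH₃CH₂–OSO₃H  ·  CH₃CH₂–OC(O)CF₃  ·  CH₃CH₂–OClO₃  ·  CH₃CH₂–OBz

Identical carbon frameworks mean the comparison reduces to leaving-group quality.
A good leaving group is a weak base: the lower the pKₐ of its conjugate acid, the more readily it departs.
CH₃CH₂–OClO₃ loses ClO₄⁻: pKₐ(HClO₄) ≈ -10
CH₃CH₂–OSO₃H loses HSO₄⁻: pKₐ(H₂SO₄) ≈ -3
CH₃CH₂–OC(O)CF₃ loses CF₃COO⁻: pKₐ(CF₃COOH) ≈ 0.2
CH₃CH₂–OBz loses PhCOO⁻: pKₐ(C₆H₅COOH) ≈ 4.2

CH₃CH₂–OClO₃ > CH₃CH₂–OSO₃H > CH₃CH₂–OC(O)CF₃ > CH₃CH₂–OBz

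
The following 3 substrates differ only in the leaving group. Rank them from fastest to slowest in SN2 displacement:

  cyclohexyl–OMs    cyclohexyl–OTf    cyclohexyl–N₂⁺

cyclohexyl–N₂⁺ > cyclohexyl–OTf > cyclohexyl–OMs

Same R in every case — rank the leaving groups.
The more stable X⁻ (or X) is on its own — i.e. the weaker a base it is — the better a leaving group it makes.
cyclohexyl–N₂⁺ loses N₂: no meaningful conjugate acid; N₂ departs as an exceptionally stable neutral molecule
cyclohexyl–OTf loses OTf⁻: pKₐ(CF₃SO₃H (triflic acid)) ≈ -14
cyclohexyl–OMs loses OMs⁻: pKₐ(CH₃SO₃H (MsOH)) ≈ -1.9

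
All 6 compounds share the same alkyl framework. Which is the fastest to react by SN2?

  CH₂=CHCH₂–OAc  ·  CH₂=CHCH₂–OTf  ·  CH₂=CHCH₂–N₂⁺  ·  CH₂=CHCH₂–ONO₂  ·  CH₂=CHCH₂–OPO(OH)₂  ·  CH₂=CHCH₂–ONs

CH₂=CHCH₂–N₂⁺

Same R in every case — rank the leaving groups.
Leaving-group ability tracks the stability of the departed species; conjugate-acid pKₐ is the usual yardstick (lower pKₐ → better LG).
CH₂=CHCH₂–N₂⁺ loses N₂: no meaningful conjugate acid; N₂ departs as an exceptionally stable neutral molecule
CH₂=CHCH₂–OTf loses OTf⁻: pKₐ(CF₃SO₃H (triflic acid)) ≈ -14
CH₂=CHCH₂–ONs loses ONs⁻: pKₐ(p-O₂NC₆H₄SO₃H) ≈ -3.5
CH₂=CHCH₂–ONO₂ loses NO₃⁻: pKₐ(HNO₃) ≈ -1.3
CH₂=CHCH₂–OPO(OH)₂ loses H₂PO₄⁻: pKₐ(H₃PO₄) ≈ 2.1
CH₂=CHCH₂–OAc loses AcO⁻: pKₐ(CH₃COOH) ≈ 4.8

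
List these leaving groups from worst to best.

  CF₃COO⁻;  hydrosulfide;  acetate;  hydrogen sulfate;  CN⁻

CN⁻ < hydrosulfide < acetate < CF₃COO⁻ < hydrogen sulfate

hydrogen sulfate: pKₐ(H₂SO₄) ≈ -3
CF₃COO⁻: pKₐ(CF₃COOH) ≈ 0.2
acetate: pKₐ(CH₃COOH) ≈ 4.8
hydrosulfide: pKₐ(H₂S) ≈ 7
CN⁻: pKₐ(HCN) ≈ 9.2
Reversing gives the worst-to-best order requested.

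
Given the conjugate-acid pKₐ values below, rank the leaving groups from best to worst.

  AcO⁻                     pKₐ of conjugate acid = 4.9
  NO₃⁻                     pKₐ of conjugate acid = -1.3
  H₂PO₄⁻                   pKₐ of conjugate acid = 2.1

NO₃⁻ > H₂PO₄⁻ > AcO⁻

Lower conjugate-acid pKₐ ⇒ weaker base ⇒ better leaving group.
Sorting by the given values: NO₃⁻ (-1.3), H₂PO₄⁻ (2.1), AcO⁻ (4.9).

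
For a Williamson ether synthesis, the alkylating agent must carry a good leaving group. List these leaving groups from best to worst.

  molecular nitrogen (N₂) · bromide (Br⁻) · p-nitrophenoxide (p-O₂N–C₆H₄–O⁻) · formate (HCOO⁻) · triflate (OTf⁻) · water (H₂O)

molecular nitrogen (N₂) > triflate (OTf⁻) > bromide (Br⁻) > water (H₂O) > formate (HCOO⁻) > p-nitrophenoxide (p-O₂N–C₆H₄–O⁻)

A good leaving group is a weak base: the lower the pKₐ of its conjugate acid, the more readily it departs.
molecular nitrogen (N₂): no meaningful conjugate acid; N₂ departs as an exceptionally stable neutral molecule
triflate (OTf⁻): pKₐ(CF₃SO₃H (triflic acid)) ≈ -14
bromide (Br⁻): pKₐ(HBr) ≈ -9
water (H₂O): pKₐ(H₃O⁺) ≈ -1.7 — neutral; leaves from a protonated alcohol (R–OH₂⁺)
formate (HCOO⁻): pKₐ(HCOOH) ≈ 3.8 — resonance-stabilised carboxylate
p-nitrophenoxide (p-O₂N–C₆H₄–O⁻): pKₐ(p-nitrophenol) ≈ 7.2 — nitro group delocalises the charge; the classic chromogenic LG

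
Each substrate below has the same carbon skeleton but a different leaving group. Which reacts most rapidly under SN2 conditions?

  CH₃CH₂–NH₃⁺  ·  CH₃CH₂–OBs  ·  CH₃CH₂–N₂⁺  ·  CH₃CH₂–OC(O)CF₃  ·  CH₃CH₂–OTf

Same R in every case — rank the leaving groups.
Leaving-group ability tracks the stability of the departed species; conjugate-acid pKₐ is the usual yardstick (lower pKₐ → better LG).
CH₃CH₂–N₂⁺ loses N₂: no meaningful conjugate acid; N₂ departs as an exceptionally stable neutral molecule
CH₃CH₂–OTf loses OTf⁻: pKₐ(CF₃SO₃H (triflic acid)) ≈ -14
CH₃CH₂–OBs loses OBs⁻: pKₐ(p-BrC₆H₄SO₃H) ≈ -2.8
CH₃CH₂–OC(O)CF₃ loses CF₃COO⁻: pKₐ(CF₃COOH) ≈ 0.2
CH₃CH₂–NH₃⁺ loses NH₃: pKₐ(NH₄⁺) ≈ 9.2

CH₃CH₂–N₂⁺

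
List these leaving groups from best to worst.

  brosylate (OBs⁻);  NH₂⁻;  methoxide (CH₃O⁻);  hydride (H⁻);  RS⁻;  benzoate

brosylate (OBs⁻) > benzoate > RS⁻ > methoxide (CH₃O⁻) > hydride (H⁻) > NH₂⁻

A good leaving group is a weak base: the lower the pKₐ of its conjugate acid, the more readily it departs.
brosylate (OBs⁻): pKₐ(p-BrC₆H₄SO₃H) ≈ -2.8
benzoate: pKₐ(C₆H₅COOH) ≈ 4.2
RS⁻: pKₐ(RSH (a thiol)) ≈ 10.5
methoxide (CH₃O⁻): pKₐ(CH₃OH) ≈ 15.5
hydride (H⁻): pKₐ(H₂) ≈ 36
NH₂⁻: pKₐ(NH₃) ≈ 38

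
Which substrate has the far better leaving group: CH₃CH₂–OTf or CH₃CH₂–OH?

CH₃CH₂–OTf

From CH₃CH₂–OH the departing group would be OH⁻ (pKₐ(H₂O) ≈ 15.7). Strong base; essentially never leaves without prior activation.
From CH₃CH₂–OTf the leaving group is OTf⁻ (pKₐ(CF₃SO₃H (triflic acid)) ≈ -14). Charge spread over three oxygens and a CF₃ group; the premier leaving group in synthesis.
(In practice CH₃CH₂–OTf is made from CH₃CH₂–OH by treatment with Tf₂O / 2,6-lutidine, converting the hydroxyl into a triflate.)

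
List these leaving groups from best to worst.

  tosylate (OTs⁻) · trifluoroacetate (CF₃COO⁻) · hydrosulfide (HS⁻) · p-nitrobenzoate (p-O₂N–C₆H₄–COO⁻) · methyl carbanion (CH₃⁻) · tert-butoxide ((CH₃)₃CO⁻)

Rank by basicity of the departing species: weakest base leaves most easily.
tosylate (OTs⁻): pKₐ(p-CH₃C₆H₄SO₃H (TsOH)) ≈ -2.8 — resonance-delocalised arenesulfonate
trifluoroacetate (CF₃COO⁻): pKₐ(CF₃COOH) ≈ 0.2 — strongly electron-withdrawing CF₃ stabilises the carboxylate
p-nitrobenzoate (p-O₂N–C₆H₄–COO⁻): pKₐ(p-nitrobenzoic acid) ≈ 3.4 — electron-withdrawing nitro group stabilises the carboxylate
hydrosulfide (HS⁻): pKₐ(H₂S) ≈ 7
tert-butoxide ((CH₃)₃CO⁻): pKₐ(t-BuOH) ≈ 18
methyl carbanion (CH₃⁻): pKₐ(CH₄) ≈ 48

tosylate (OTs⁻) > trifluoroacetate (CF₃COO⁻) > p-nitrobenzoate (p-O₂N–C₆H₄–COO⁻) > hydrosulfide (HS⁻) > tert-butoxide ((CH₃)₃CO⁻) > methyl carbanion (CH₃⁻)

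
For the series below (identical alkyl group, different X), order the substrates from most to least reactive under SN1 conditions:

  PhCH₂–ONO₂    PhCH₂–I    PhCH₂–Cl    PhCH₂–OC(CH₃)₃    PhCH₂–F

PhCH₂–I > PhCH₂–Cl > PhCH₂–ONO₂ > PhCH₂–F > PhCH₂–OC(CH₃)₃

With the same alkyl group throughout, only the leaving group differentiates the rates.
The more stable X⁻ (or X) is on its own — i.e. the weaker a base it is — the better a leaving group it makes.
PhCH₂–I loses I⁻: pKₐ(HI) ≈ -10
PhCH₂–Cl loses Cl⁻: pKₐ(HCl) ≈ -7
PhCH₂–ONO₂ loses NO₃⁻: pKₐ(HNO₃) ≈ -1.3
PhCH₂–F loses F⁻: pKₐ(HF) ≈ 3.2
PhCH₂–OC(CH₃)₃ loses (CH₃)₃CO⁻: pKₐ(t-BuOH) ≈ 18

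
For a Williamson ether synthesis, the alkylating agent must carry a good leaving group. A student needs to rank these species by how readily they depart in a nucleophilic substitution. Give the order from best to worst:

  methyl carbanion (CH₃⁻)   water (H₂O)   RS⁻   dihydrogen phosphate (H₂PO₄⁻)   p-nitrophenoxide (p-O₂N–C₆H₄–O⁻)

Leaving-group ability tracks the stability of the departed species; conjugate-acid pKₐ is the usual yardstick (lower pKₐ → better LG).
water (H₂O): pKₐ(H₃O⁺) ≈ -1.7
dihydrogen phosphate (H₂PO₄⁻): pKₐ(H₃PO₄) ≈ 2.1
p-nitrophenoxide (p-O₂N–C₆H₄–O⁻): pKₐ(p-nitrophenol) ≈ 7.2
RS⁻: pKₐ(RSH (a thiol)) ≈ 10.5
methyl carbanion (CH₃⁻): pKₐ(CH₄) ≈ 48

water (H₂O) > dihydrogen phosphate (H₂PO₄⁻) > p-nitrophenoxide (p-O₂N–C₆H₄–O⁻) > RS⁻ > methyl carbanion (CH₃⁻)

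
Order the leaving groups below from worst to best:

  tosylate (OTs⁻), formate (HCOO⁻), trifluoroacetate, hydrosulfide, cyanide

cyanide < hydrosulfide < formate (HCOO⁻) < trifluoroacetate < tosylate (OTs⁻)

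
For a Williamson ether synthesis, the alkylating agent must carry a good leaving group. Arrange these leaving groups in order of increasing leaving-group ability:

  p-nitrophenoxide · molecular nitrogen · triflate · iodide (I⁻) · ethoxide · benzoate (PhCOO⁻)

ethoxide < p-nitrophenoxide < benzoate (PhCOO⁻) < iodide (I⁻) < triflate < molecular nitrogen

Rank by basicity of the departing species: weakest base leaves most easily.
molecular nitrogen: no meaningful conjugate acid; N₂ departs as an exceptionally stable neutral molecule
triflate: pKₐ(CF₃SO₃H (triflic acid)) ≈ -14
iodide (I⁻): pKₐ(HI) ≈ -10
benzoate (PhCOO⁻): pKₐ(C₆H₅COOH) ≈ 4.2
p-nitrophenoxide: pKₐ(p-nitrophenol) ≈ 7.2
ethoxide: pKₐ(CH₃CH₂OH) ≈ 16
Reversing gives the worst-to-best order requested.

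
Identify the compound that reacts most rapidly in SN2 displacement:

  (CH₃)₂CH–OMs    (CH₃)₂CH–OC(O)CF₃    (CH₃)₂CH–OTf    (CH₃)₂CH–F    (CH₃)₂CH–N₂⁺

(CH₃)₂CH–N₂⁺

Identical carbon frameworks mean the comparison reduces to leaving-group quality.
Leaving-group ability tracks the stability of the departed species; conjugate-acid pKₐ is the usual yardstick (lower pKₐ → better LG).
(CH₃)₂CH–N₂⁺ loses N₂: no meaningful conjugate acid; N₂ departs as an exceptionally stable neutral molecule
(CH₃)₂CH–OTf loses OTf⁻: pKₐ(CF₃SO₃H (triflic acid)) ≈ -14
(CH₃)₂CH–OMs loses OMs⁻: pKₐ(CH₃SO₃H (MsOH)) ≈ -1.9
(CH₃)₂CH–OC(O)CF₃ loses CF₃COO⁻: pKₐ(CF₃COOH) ≈ 0.2
(CH₃)₂CH–F loses F⁻: pKₐ(HF) ≈ 3.2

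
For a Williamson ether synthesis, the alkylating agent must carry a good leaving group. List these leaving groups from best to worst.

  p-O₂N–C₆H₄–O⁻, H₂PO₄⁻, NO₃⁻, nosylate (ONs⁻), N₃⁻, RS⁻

nosylate (ONs⁻) > NO₃⁻ > H₂PO₄⁻ > N₃⁻ > p-O₂N–C₆H₄–O⁻ > RS⁻

Leaving-group ability tracks the stability of the departed species; conjugate-acid pKₐ is the usual yardstick (lower pKₐ → better LG).
nosylate (ONs⁻): pKₐ(p-O₂NC₆H₄SO₃H) ≈ -3.5
NO₃⁻: pKₐ(HNO₃) ≈ -1.3
H₂PO₄⁻: pKₐ(H₃PO₄) ≈ 2.1 — moderate base; biological leaving group after further activation
N₃⁻: pKₐ(HN₃) ≈ 4.7 — linear, resonance-stabilised
p-O₂N–C₆H₄–O⁻: pKₐ(p-nitrophenol) ≈ 7.2 — nitro group delocalises the charge; the classic chromogenic LG
RS⁻: pKₐ(RSH (a thiol)) ≈ 10.5 — moderately basic; rarely leaves without activation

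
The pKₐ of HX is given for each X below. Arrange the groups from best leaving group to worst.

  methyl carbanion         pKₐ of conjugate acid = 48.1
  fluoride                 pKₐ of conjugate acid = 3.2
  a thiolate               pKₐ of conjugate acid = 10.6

Lower conjugate-acid pKₐ ⇒ weaker base ⇒ better leaving group.
Sorting by the given values: fluoride (3.2), a thiolate (10.6), methyl carbanion (48.1).

fluoride > a thiolate > methyl carbanion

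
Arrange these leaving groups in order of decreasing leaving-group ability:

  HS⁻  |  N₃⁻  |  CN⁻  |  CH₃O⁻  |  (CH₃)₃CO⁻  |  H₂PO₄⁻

H₂PO₄⁻ > N₃⁻ > HS⁻ > CN⁻ > CH₃O⁻ > (CH₃)₃CO⁻

H₂PO₄⁻: pKₐ(H₃PO₄) ≈ 2.1
N₃⁻: pKₐ(HN₃) ≈ 4.7 — linear, resonance-stabilised
HS⁻: pKₐ(H₂S) ≈ 7 — larger and more polarisable than the oxygen analogue
CN⁻: pKₐ(HCN) ≈ 9.2 — sp carbon stabilises the charge somewhat, but still a poor LG
CH₃O⁻: pKₐ(CH₃OH) ≈ 15.5 — strong base; alkoxides do not leave unassisted
(CH₃)₃CO⁻: pKₐ(t-BuOH) ≈ 18 — bulky, strongly basic alkoxide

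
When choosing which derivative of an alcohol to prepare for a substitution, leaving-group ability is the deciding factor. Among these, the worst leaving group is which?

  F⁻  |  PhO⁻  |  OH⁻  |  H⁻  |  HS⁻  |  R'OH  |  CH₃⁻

CH₃⁻

The more stable X⁻ (or X) is on its own — i.e. the weaker a base it is — the better a leaving group it makes.
R'OH: pKₐ(R'OH₂⁺) ≈ -2.4
F⁻: pKₐ(HF) ≈ 3.2
HS⁻: pKₐ(H₂S) ≈ 7
PhO⁻: pKₐ(C₆H₅OH (phenol)) ≈ 10
OH⁻: pKₐ(H₂O) ≈ 15.7
H⁻: pKₐ(H₂) ≈ 36
CH₃⁻: pKₐ(CH₄) ≈ 48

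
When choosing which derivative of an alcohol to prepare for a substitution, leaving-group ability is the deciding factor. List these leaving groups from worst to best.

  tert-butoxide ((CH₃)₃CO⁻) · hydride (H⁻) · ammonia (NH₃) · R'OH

R'OH: pKₐ(R'OH₂⁺) ≈ -2.4
ammonia (NH₃): pKₐ(NH₄⁺) ≈ 9.2
tert-butoxide ((CH₃)₃CO⁻): pKₐ(t-BuOH) ≈ 18 — bulky, strongly basic alkoxide
hydride (H⁻): pKₐ(H₂) ≈ 36
Reversing gives the worst-to-best order requested.

hydride (H⁻) < tert-butoxide ((CH₃)₃CO⁻) < ammonia (NH₃) < R'OH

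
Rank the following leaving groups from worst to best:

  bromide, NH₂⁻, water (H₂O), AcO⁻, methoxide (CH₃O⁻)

A good leaving group is a weak base: the lower the pKₐ of its conjugate acid, the more readily it departs.
bromide: pKₐ(HBr) ≈ -9
water (H₂O): pKₐ(H₃O⁺) ≈ -1.7
AcO⁻: pKₐ(CH₃COOH) ≈ 4.8
methoxide (CH₃O⁻): pKₐ(CH₃OH) ≈ 15.5
NH₂⁻: pKₐ(NH₃) ≈ 38
Listed from poorest to best leaving group as asked.

NH₂⁻ < methoxide (CH₃O⁻) < AcO⁻ < water (H₂O) < bromide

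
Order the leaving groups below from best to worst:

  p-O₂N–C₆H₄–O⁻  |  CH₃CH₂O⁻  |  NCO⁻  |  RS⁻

NCO⁻: pKₐ(HOCN) ≈ 3.5 — resonance between N and O
p-O₂N–C₆H₄–O⁻: pKₐ(p-nitrophenol) ≈ 7.2 — nitro group delocalises the charge; the classic chromogenic LG
RS⁻: pKₐ(RSH (a thiol)) ≈ 10.5 — moderately basic; rarely leaves without activation
CH₃CH₂O⁻: pKₐ(CH₃CH₂OH) ≈ 16 — strong base; alkoxides do not leave unassisted

NCO⁻ > p-O₂N–C₆H₄–O⁻ > RS⁻ > CH₃CH₂O⁻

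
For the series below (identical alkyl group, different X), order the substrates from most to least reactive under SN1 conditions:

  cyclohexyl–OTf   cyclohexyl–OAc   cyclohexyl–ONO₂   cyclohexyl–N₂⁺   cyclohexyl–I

With the same alkyl group throughout, only the leaving group differentiates the rates.
Leaving-group ability tracks the stability of the departed species; conjugate-acid pKₐ is the usual yardstick (lower pKₐ → better LG).
cyclohexyl–N₂⁺ loses N₂: no meaningful conjugate acid; N₂ departs as an exceptionally stable neutral molecule
cyclohexyl–OTf loses OTf⁻: pKₐ(CF₃SO₃H (triflic acid)) ≈ -14
cyclohexyl–I loses I⁻: pKₐ(HI) ≈ -10
cyclohexyl–ONO₂ loses NO₃⁻: pKₐ(HNO₃) ≈ -1.3
cyclohexyl–OAc loses AcO⁻: pKₐ(CH₃COOH) ≈ 4.8

cyclohexyl–N₂⁺ > cyclohexyl–OTf > cyclohexyl–I > cyclohexyl–ONO₂ > cyclohexyl–OAc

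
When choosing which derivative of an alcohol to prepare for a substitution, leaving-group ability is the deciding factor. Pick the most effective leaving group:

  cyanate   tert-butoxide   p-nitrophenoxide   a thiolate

cyanate

The more stable X⁻ (or X) is on its own — i.e. the weaker a base it is — the better a leaving group it makes.
cyanate: pKₐ(HOCN) ≈ 3.5
p-nitrophenoxide: pKₐ(p-nitrophenol) ≈ 7.2
a thiolate: pKₐ(RSH (a thiol)) ≈ 10.5
tert-butoxide: pKₐ(t-BuOH) ≈ 18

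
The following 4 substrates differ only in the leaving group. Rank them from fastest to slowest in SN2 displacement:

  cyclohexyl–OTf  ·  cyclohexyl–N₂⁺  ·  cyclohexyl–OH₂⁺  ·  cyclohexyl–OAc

The skeletons are identical, so relative rate is governed entirely by leaving-group ability.
Leaving-group ability tracks the stability of the departed species; conjugate-acid pKₐ is the usual yardstick (lower pKₐ → better LG).
cyclohexyl–N₂⁺ loses N₂: no meaningful conjugate acid; N₂ departs as an exceptionally stable neutral molecule
cyclohexyl–OTf loses OTf⁻: pKₐ(CF₃SO₃H (triflic acid)) ≈ -14
cyclohexyl–OH₂⁺ loses H₂O: pKₐ(H₃O⁺) ≈ -1.7
cyclohexyl–OAc loses AcO⁻: pKₐ(CH₃COOH) ≈ 4.8

cyclohexyl–N₂⁺ > cyclohexyl–OTf > cyclohexyl–OH₂⁺ > cyclohexyl–OAc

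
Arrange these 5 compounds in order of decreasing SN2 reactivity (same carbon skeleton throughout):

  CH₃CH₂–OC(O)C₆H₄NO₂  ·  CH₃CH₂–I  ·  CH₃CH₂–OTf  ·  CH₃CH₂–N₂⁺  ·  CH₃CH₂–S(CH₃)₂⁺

CH₃CH₂–N₂⁺ > CH₃CH₂–OTf > CH₃CH₂–I > CH₃CH₂–S(CH₃)₂⁺ > CH₃CH₂–OC(O)C₆H₄NO₂

With the same alkyl group throughout, only the leaving group differentiates the rates.
A good leaving group is a weak base: the lower the pKₐ of its conjugate acid, the more readily it departs.
CH₃CH₂–N₂⁺ loses N₂: no meaningful conjugate acid; N₂ departs as an exceptionally stable neutral molecule
CH₃CH₂–OTf loses OTf⁻: pKₐ(CF₃SO₃H (triflic acid)) ≈ -14
CH₃CH₂–I loses I⁻: pKₐ(HI) ≈ -10
CH₃CH₂–S(CH₃)₂⁺ loses SR'₂: pKₐ(R'₂SH⁺) ≈ -7
CH₃CH₂–OC(O)C₆H₄NO₂ loses p-O₂N–C₆H₄–COO⁻: pKₐ(p-nitrobenzoic acid) ≈ 3.4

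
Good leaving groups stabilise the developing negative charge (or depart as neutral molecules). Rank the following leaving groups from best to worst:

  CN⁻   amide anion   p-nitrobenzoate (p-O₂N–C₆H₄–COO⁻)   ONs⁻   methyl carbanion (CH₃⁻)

ONs⁻: pKₐ(p-O₂NC₆H₄SO₃H) ≈ -3.5 — p-nitro group further stabilises the sulfonate
p-nitrobenzoate (p-O₂N–C₆H₄–COO⁻): pKₐ(p-nitrobenzoic acid) ≈ 3.4
CN⁻: pKₐ(HCN) ≈ 9.2
amide anion: pKₐ(NH₃) ≈ 38 — extremely strong base; never a leaving group
methyl carbanion (CH₃⁻): pKₐ(CH₄) ≈ 48 — unstabilised carbanion; the worst conceivable leaving group

ONs⁻ > p-nitrobenzoate (p-O₂N–C₆H₄–COO⁻) > CN⁻ > amide anion > methyl carbanion (CH₃⁻)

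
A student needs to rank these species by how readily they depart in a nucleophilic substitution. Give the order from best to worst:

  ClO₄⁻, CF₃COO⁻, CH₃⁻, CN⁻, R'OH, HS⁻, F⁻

ClO₄⁻ > R'OH > CF₃COO⁻ > F⁻ > HS⁻ > CN⁻ > CH₃⁻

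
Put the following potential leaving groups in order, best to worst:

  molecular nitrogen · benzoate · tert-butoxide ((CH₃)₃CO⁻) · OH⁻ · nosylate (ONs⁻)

molecular nitrogen > nosylate (ONs⁻) > benzoate > OH⁻ > tert-butoxide ((CH₃)₃CO⁻)

A good leaving group is a weak base: the lower the pKₐ of its conjugate acid, the more readily it departs.
molecular nitrogen: no meaningful conjugate acid; N₂ departs as an exceptionally stable neutral molecule
nosylate (ONs⁻): pKₐ(p-O₂NC₆H₄SO₃H) ≈ -3.5
benzoate: pKₐ(C₆H₅COOH) ≈ 4.2
OH⁻: pKₐ(H₂O) ≈ 15.7 — strong base; essentially never leaves without prior activation
tert-butoxide ((CH₃)₃CO⁻): pKₐ(t-BuOH) ≈ 18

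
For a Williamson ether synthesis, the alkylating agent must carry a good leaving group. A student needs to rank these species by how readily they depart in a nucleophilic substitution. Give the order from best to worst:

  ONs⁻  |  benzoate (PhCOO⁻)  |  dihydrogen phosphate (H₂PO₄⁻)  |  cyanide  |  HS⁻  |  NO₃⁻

A good leaving group is a weak base: the lower the pKₐ of its conjugate acid, the more readily it departs.
ONs⁻: pKₐ(p-O₂NC₆H₄SO₃H) ≈ -3.5 — p-nitro group further stabilises the sulfonate
NO₃⁻: pKₐ(HNO₃) ≈ -1.3 — resonance-delocalised over three oxygens
dihydrogen phosphate (H₂PO₄⁻): pKₐ(H₃PO₄) ≈ 2.1 — moderate base; biological leaving group after further activation
benzoate (PhCOO⁻): pKₐ(C₆H₅COOH) ≈ 4.2 — aryl carboxylate
HS⁻: pKₐ(H₂S) ≈ 7
cyanide: pKₐ(HCN) ≈ 9.2

ONs⁻ > NO₃⁻ > dihydrogen phosphate (H₂PO₄⁻) > benzoate (PhCOO⁻) > HS⁻ > cyanide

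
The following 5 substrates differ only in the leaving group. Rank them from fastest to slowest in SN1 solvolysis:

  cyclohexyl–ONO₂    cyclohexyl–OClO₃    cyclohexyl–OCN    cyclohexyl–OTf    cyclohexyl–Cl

cyclohexyl–OTf > cyclohexyl–OClO₃ > cyclohexyl–Cl > cyclohexyl–ONO₂ > cyclohexyl–OCN

The skeletons are identical, so relative rate is governed entirely by leaving-group ability.
A good leaving group is a weak base: the lower the pKₐ of its conjugate acid, the more readily it departs.
cyclohexyl–OTf loses OTf⁻: pKₐ(CF₃SO₃H (triflic acid)) ≈ -14
cyclohexyl–OClO₃ loses ClO₄⁻: pKₐ(HClO₄) ≈ -10
cyclohexyl–Cl loses Cl⁻: pKₐ(HCl) ≈ -7
cyclohexyl–ONO₂ loses NO₃⁻: pKₐ(HNO₃) ≈ -1.3
cyclohexyl–OCN loses NCO⁻: pKₐ(HOCN) ≈ 3.5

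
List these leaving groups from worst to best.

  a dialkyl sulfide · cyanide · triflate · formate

cyanide < formate < a dialkyl sulfide < triflate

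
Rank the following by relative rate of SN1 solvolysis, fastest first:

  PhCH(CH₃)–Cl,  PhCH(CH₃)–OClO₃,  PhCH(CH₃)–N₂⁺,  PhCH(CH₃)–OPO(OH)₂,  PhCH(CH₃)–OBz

PhCH(CH₃)–N₂⁺ > PhCH(CH₃)–OClO₃ > PhCH(CH₃)–Cl > PhCH(CH₃)–OPO(OH)₂ > PhCH(CH₃)–OBz

Same R in every case — rank the leaving groups.
A good leaving group is a weak base: the lower the pKₐ of its conjugate acid, the more readily it departs.
PhCH(CH₃)–N₂⁺ loses N₂: no meaningful conjugate acid; N₂ departs as an exceptionally stable neutral molecule
PhCH(CH₃)–OClO₃ loses ClO₄⁻: pKₐ(HClO₄) ≈ -10
PhCH(CH₃)–Cl loses Cl⁻: pKₐ(HCl) ≈ -7
PhCH(CH₃)–OPO(OH)₂ loses H₂PO₄⁻: pKₐ(H₃PO₄) ≈ 2.1
PhCH(CH₃)–OBz loses PhCOO⁻: pKₐ(C₆H₅COOH) ≈ 4.2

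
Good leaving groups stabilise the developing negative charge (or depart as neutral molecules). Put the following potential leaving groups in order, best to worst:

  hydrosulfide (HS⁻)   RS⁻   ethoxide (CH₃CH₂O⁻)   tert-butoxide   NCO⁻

NCO⁻ > hydrosulfide (HS⁻) > RS⁻ > ethoxide (CH₃CH₂O⁻) > tert-butoxide

NCO⁻: pKₐ(HOCN) ≈ 3.5 — resonance between N and O
hydrosulfide (HS⁻): pKₐ(H₂S) ≈ 7 — larger and more polarisable than the oxygen analogue
RS⁻: pKₐ(RSH (a thiol)) ≈ 10.5 — moderately basic; rarely leaves without activation
ethoxide (CH₃CH₂O⁻): pKₐ(CH₃CH₂OH) ≈ 16 — strong base; alkoxides do not leave unassisted
tert-butoxide: pKₐ(t-BuOH) ≈ 18 — bulky, strongly basic alkoxide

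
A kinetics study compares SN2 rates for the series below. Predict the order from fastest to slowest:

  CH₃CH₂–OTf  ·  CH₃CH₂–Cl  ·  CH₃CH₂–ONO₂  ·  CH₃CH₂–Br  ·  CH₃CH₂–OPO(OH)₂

CH₃CH₂–OTf > CH₃CH₂–Br > CH₃CH₂–Cl > CH₃CH₂–ONO₂ > CH₃CH₂–OPO(OH)₂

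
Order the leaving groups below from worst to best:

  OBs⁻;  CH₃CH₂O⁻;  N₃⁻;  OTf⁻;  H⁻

The more stable X⁻ (or X) is on its own — i.e. the weaker a base it is — the better a leaving group it makes.
OTf⁻: pKₐ(CF₃SO₃H (triflic acid)) ≈ -14 — charge spread over three oxygens and a CF₃ group; the premier leaving group in synthesis
OBs⁻: pKₐ(p-BrC₆H₄SO₃H) ≈ -2.8 — arenesulfonate with a p-bromo substituent
N₃⁻: pKₐ(HN₃) ≈ 4.7 — linear, resonance-stabilised
CH₃CH₂O⁻: pKₐ(CH₃CH₂OH) ≈ 16
H⁻: pKₐ(H₂) ≈ 36 — extremely strong base; leaves only in special hydride-transfer contexts
Reversing gives the worst-to-best order requested.

H⁻ < CH₃CH₂O⁻ < N₃⁻ < OBs⁻ < OTf⁻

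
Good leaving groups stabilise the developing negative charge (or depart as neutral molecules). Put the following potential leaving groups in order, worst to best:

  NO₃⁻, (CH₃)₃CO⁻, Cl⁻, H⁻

H⁻ < (CH₃)₃CO⁻ < NO₃⁻ < Cl⁻

Leaving-group ability tracks the stability of the departed species; conjugate-acid pKₐ is the usual yardstick (lower pKₐ → better LG).
Cl⁻: pKₐ(HCl) ≈ -7 — moderately weak base
NO₃⁻: pKₐ(HNO₃) ≈ -1.3 — resonance-delocalised over three oxygens
(CH₃)₃CO⁻: pKₐ(t-BuOH) ≈ 18 — bulky, strongly basic alkoxide
H⁻: pKₐ(H₂) ≈ 36 — extremely strong base; leaves only in special hydride-transfer contexts
Listed from poorest to best leaving group as asked.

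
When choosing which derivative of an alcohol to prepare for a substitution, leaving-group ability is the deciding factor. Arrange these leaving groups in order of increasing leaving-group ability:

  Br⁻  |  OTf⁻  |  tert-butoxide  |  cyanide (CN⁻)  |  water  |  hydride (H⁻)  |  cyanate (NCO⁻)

hydride (H⁻) < tert-butoxide < cyanide (CN⁻) < cyanate (NCO⁻) < water < Br⁻ < OTf⁻

Leaving-group ability tracks the stability of the departed species; conjugate-acid pKₐ is the usual yardstick (lower pKₐ → better LG).
OTf⁻: pKₐ(CF₃SO₃H (triflic acid)) ≈ -14 — charge spread over three oxygens and a CF₃ group; the premier leaving group in synthesis
Br⁻: pKₐ(HBr) ≈ -9 — weak base; good leaving group
water: pKₐ(H₃O⁺) ≈ -1.7
cyanate (NCO⁻): pKₐ(HOCN) ≈ 3.5 — resonance between N and O
cyanide (CN⁻): pKₐ(HCN) ≈ 9.2
tert-butoxide: pKₐ(t-BuOH) ≈ 18 — bulky, strongly basic alkoxide
hydride (H⁻): pKₐ(H₂) ≈ 36
Listed from poorest to best leaving group as asked.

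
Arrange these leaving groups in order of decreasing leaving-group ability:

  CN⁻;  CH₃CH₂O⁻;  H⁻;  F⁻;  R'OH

A good leaving group is a weak base: the lower the pKₐ of its conjugate acid, the more readily it departs.
R'OH: pKₐ(R'OH₂⁺) ≈ -2.4
F⁻: pKₐ(HF) ≈ 3.2
CN⁻: pKₐ(HCN) ≈ 9.2
CH₃CH₂O⁻: pKₐ(CH₃CH₂OH) ≈ 16
H⁻: pKₐ(H₂) ≈ 36

R'OH > F⁻ > CN⁻ > CH₃CH₂O⁻ > H⁻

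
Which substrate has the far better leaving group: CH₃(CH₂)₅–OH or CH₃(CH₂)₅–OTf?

From CH₃(CH₂)₅–OH the departing group would be OH⁻ (pKₐ(H₂O) ≈ 15.7). Strong base; essentially never leaves without prior activation.
From CH₃(CH₂)₅–OTf the leaving group is OTf⁻ (pKₐ(CF₃SO₃H (triflic acid)) ≈ -14). Charge spread over three oxygens and a CF₃ group; the premier leaving group in synthesis.
(In practice CH₃(CH₂)₅–OTf is made from CH₃(CH₂)₅–OH by treatment with Tf₂O / 2,6-lutidine, converting the hydroxyl into a triflate.)

CH₃(CH₂)₅–OTf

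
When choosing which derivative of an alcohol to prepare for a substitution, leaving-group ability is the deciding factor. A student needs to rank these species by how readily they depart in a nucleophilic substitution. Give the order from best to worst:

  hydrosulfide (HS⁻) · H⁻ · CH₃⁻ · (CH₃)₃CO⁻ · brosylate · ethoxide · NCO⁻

brosylate > NCO⁻ > hydrosulfide (HS⁻) > ethoxide > (CH₃)₃CO⁻ > H⁻ > CH₃⁻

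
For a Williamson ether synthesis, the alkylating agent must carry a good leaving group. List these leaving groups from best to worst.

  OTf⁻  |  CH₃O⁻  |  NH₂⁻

OTf⁻ > CH₃O⁻ > NH₂⁻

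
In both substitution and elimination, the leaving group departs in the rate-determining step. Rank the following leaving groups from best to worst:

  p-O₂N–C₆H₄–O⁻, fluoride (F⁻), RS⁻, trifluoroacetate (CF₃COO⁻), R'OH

A good leaving group is a weak base: the lower the pKₐ of its conjugate acid, the more readily it departs.
R'OH: pKₐ(R'OH₂⁺) ≈ -2.4 — neutral; leaves from a protonated ether (an oxonium ion, R–O(H)R'⁺)
trifluoroacetate (CF₃COO⁻): pKₐ(CF₃COOH) ≈ 0.2 — strongly electron-withdrawing CF₃ stabilises the carboxylate
fluoride (F⁻): pKₐ(HF) ≈ 3.2 — small and strongly basic; the poor halide leaving group
p-O₂N–C₆H₄–O⁻: pKₐ(p-nitrophenol) ≈ 7.2 — nitro group delocalises the charge; the classic chromogenic LG
RS⁻: pKₐ(RSH (a thiol)) ≈ 10.5 — moderately basic; rarely leaves without activation

R'OH > trifluoroacetate (CF₃COO⁻) > fluoride (F⁻) > p-O₂N–C₆H₄–O⁻ > RS⁻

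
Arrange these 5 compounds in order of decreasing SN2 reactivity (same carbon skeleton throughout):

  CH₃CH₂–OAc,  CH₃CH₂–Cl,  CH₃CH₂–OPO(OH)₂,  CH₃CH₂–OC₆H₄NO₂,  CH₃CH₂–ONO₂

With the same alkyl group throughout, only the leaving group differentiates the rates.
Leaving-group ability tracks the stability of the departed species; conjugate-acid pKₐ is the usual yardstick (lower pKₐ → better LG).
CH₃CH₂–Cl loses Cl⁻: pKₐ(HCl) ≈ -7
CH₃CH₂–ONO₂ loses NO₃⁻: pKₐ(HNO₃) ≈ -1.3
CH₃CH₂–OPO(OH)₂ loses H₂PO₄⁻: pKₐ(H₃PO₄) ≈ 2.1
CH₃CH₂–OAc loses AcO⁻: pKₐ(CH₃COOH) ≈ 4.8
CH₃CH₂–OC₆H₄NO₂ loses p-O₂N–C₆H₄–O⁻: pKₐ(p-nitrophenol) ≈ 7.2

CH₃CH₂–Cl > CH₃CH₂–ONO₂ > CH₃CH₂–OPO(OH)₂ > CH₃CH₂–OAc > CH₃CH₂–OC₆H₄NO₂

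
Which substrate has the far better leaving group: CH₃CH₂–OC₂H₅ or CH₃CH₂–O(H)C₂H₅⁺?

CH₃CH₂–O(H)C₂H₅⁺

From CH₃CH₂–OC₂H₅ the departing group would be CH₃CH₂O⁻ (pKₐ(CH₃CH₂OH) ≈ 16). Strong base; alkoxides do not leave unassisted.
From CH₃CH₂–O(H)C₂H₅⁺ the leaving group is R'OH (pKₐ(R'OH₂⁺) ≈ -2.4). Neutral; leaves from a protonated ether (an oxonium ion, R–O(H)R'⁺).
(In practice CH₃CH₂–O(H)C₂H₅⁺ is made from CH₃CH₂–OC₂H₅ by protonation with concentrated HBr, allowing neutral ethanol, rather than ethoxide, to depart.)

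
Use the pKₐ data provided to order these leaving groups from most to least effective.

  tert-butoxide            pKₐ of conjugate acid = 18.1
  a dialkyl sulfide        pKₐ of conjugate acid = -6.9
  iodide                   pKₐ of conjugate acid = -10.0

Lower conjugate-acid pKₐ ⇒ weaker base ⇒ better leaving group.
Sorting by the given values: iodide (-10.0), a dialkyl sulfide (-6.9), tert-butoxide (18.1).

iodide > a dialkyl sulfide > tert-butoxide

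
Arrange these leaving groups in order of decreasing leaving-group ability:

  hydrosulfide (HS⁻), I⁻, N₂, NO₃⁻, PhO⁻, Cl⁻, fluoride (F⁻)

N₂ > I⁻ > Cl⁻ > NO₃⁻ > fluoride (F⁻) > hydrosulfide (HS⁻) > PhO⁻

N₂: no meaningful conjugate acid; N₂ departs as an exceptionally stable neutral molecule
I⁻: pKₐ(HI) ≈ -10
Cl⁻: pKₐ(HCl) ≈ -7
NO₃⁻: pKₐ(HNO₃) ≈ -1.3
fluoride (F⁻): pKₐ(HF) ≈ 3.2
hydrosulfide (HS⁻): pKₐ(H₂S) ≈ 7
PhO⁻: pKₐ(C₆H₅OH (phenol)) ≈ 10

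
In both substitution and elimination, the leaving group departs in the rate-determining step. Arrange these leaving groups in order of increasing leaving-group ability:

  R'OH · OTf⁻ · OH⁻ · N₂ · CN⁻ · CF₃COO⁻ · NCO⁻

N₂: no meaningful conjugate acid; N₂ departs as an exceptionally stable neutral molecule
OTf⁻: pKₐ(CF₃SO₃H (triflic acid)) ≈ -14
R'OH: pKₐ(R'OH₂⁺) ≈ -2.4
CF₃COO⁻: pKₐ(CF₃COOH) ≈ 0.2
NCO⁻: pKₐ(HOCN) ≈ 3.5
CN⁻: pKₐ(HCN) ≈ 9.2
OH⁻: pKₐ(H₂O) ≈ 15.7
The question asks for worst first, so the sequence is read in increasing leaving-group ability.

OH⁻ < CN⁻ < NCO⁻ < CF₃COO⁻ < R'OH < OTf⁻ < N₂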